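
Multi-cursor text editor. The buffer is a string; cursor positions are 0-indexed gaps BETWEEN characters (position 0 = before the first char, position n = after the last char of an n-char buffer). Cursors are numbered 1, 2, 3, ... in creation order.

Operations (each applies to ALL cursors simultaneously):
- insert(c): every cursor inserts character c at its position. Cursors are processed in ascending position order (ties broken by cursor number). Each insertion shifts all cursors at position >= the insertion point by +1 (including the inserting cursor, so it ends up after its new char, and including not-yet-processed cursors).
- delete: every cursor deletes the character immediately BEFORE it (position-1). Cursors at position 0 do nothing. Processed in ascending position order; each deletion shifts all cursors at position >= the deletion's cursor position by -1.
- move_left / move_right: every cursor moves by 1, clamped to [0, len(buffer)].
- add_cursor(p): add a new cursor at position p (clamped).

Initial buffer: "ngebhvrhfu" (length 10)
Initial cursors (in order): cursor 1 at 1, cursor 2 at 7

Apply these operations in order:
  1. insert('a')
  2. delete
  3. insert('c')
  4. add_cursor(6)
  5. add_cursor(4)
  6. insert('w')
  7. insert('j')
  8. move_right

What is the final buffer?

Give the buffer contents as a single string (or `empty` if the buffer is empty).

After op 1 (insert('a')): buffer="nagebhvrahfu" (len 12), cursors c1@2 c2@9, authorship .1......2...
After op 2 (delete): buffer="ngebhvrhfu" (len 10), cursors c1@1 c2@7, authorship ..........
After op 3 (insert('c')): buffer="ncgebhvrchfu" (len 12), cursors c1@2 c2@9, authorship .1......2...
After op 4 (add_cursor(6)): buffer="ncgebhvrchfu" (len 12), cursors c1@2 c3@6 c2@9, authorship .1......2...
After op 5 (add_cursor(4)): buffer="ncgebhvrchfu" (len 12), cursors c1@2 c4@4 c3@6 c2@9, authorship .1......2...
After op 6 (insert('w')): buffer="ncwgewbhwvrcwhfu" (len 16), cursors c1@3 c4@6 c3@9 c2@13, authorship .11..4..3..22...
After op 7 (insert('j')): buffer="ncwjgewjbhwjvrcwjhfu" (len 20), cursors c1@4 c4@8 c3@12 c2@17, authorship .111..44..33..222...
After op 8 (move_right): buffer="ncwjgewjbhwjvrcwjhfu" (len 20), cursors c1@5 c4@9 c3@13 c2@18, authorship .111..44..33..222...

Answer: ncwjgewjbhwjvrcwjhfu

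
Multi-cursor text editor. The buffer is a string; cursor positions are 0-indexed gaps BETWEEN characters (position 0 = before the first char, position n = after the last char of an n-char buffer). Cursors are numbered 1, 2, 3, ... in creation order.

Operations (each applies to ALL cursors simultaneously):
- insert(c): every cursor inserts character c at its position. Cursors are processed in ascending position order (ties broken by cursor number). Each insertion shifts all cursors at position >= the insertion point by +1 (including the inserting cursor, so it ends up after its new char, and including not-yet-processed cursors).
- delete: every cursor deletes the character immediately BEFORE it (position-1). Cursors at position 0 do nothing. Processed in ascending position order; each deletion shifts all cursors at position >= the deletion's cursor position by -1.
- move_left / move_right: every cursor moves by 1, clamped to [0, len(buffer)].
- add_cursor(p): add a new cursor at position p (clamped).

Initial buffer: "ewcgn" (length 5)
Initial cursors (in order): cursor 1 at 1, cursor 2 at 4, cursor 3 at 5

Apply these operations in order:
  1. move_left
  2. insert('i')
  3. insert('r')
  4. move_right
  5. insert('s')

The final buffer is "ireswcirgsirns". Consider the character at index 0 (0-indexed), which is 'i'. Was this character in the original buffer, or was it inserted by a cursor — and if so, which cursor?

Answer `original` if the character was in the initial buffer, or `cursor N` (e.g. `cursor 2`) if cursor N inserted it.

Answer: cursor 1

Derivation:
After op 1 (move_left): buffer="ewcgn" (len 5), cursors c1@0 c2@3 c3@4, authorship .....
After op 2 (insert('i')): buffer="iewcigin" (len 8), cursors c1@1 c2@5 c3@7, authorship 1...2.3.
After op 3 (insert('r')): buffer="irewcirgirn" (len 11), cursors c1@2 c2@7 c3@10, authorship 11...22.33.
After op 4 (move_right): buffer="irewcirgirn" (len 11), cursors c1@3 c2@8 c3@11, authorship 11...22.33.
After op 5 (insert('s')): buffer="ireswcirgsirns" (len 14), cursors c1@4 c2@10 c3@14, authorship 11.1..22.233.3
Authorship (.=original, N=cursor N): 1 1 . 1 . . 2 2 . 2 3 3 . 3
Index 0: author = 1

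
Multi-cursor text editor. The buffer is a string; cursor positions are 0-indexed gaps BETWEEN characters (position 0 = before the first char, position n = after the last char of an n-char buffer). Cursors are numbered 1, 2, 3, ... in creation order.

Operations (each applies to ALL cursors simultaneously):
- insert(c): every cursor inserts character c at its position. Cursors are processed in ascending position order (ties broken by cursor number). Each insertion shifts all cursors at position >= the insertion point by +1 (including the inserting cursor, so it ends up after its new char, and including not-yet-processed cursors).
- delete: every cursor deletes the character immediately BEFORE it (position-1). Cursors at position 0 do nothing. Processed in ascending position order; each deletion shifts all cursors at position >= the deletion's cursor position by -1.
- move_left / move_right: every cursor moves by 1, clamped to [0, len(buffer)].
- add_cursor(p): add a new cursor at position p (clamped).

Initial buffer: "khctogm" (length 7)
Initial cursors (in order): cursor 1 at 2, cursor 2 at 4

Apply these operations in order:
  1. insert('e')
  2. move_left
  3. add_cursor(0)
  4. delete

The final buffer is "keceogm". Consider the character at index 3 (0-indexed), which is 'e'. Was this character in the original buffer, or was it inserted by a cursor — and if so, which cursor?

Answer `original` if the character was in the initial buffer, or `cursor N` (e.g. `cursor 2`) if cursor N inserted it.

After op 1 (insert('e')): buffer="khecteogm" (len 9), cursors c1@3 c2@6, authorship ..1..2...
After op 2 (move_left): buffer="khecteogm" (len 9), cursors c1@2 c2@5, authorship ..1..2...
After op 3 (add_cursor(0)): buffer="khecteogm" (len 9), cursors c3@0 c1@2 c2@5, authorship ..1..2...
After op 4 (delete): buffer="keceogm" (len 7), cursors c3@0 c1@1 c2@3, authorship .1.2...
Authorship (.=original, N=cursor N): . 1 . 2 . . .
Index 3: author = 2

Answer: cursor 2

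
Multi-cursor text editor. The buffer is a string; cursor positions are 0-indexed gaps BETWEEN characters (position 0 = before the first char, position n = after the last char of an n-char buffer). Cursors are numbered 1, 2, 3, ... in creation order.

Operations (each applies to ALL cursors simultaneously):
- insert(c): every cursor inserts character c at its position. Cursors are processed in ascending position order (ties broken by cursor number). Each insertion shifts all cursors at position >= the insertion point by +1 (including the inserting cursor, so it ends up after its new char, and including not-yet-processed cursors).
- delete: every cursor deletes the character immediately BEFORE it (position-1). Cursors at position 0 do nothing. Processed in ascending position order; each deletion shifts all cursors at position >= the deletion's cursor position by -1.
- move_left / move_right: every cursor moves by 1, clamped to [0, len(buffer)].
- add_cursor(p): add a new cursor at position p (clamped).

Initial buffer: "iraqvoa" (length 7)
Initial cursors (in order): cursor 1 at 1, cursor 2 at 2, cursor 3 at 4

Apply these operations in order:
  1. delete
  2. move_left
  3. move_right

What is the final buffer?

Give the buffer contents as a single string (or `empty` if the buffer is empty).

After op 1 (delete): buffer="avoa" (len 4), cursors c1@0 c2@0 c3@1, authorship ....
After op 2 (move_left): buffer="avoa" (len 4), cursors c1@0 c2@0 c3@0, authorship ....
After op 3 (move_right): buffer="avoa" (len 4), cursors c1@1 c2@1 c3@1, authorship ....

Answer: avoa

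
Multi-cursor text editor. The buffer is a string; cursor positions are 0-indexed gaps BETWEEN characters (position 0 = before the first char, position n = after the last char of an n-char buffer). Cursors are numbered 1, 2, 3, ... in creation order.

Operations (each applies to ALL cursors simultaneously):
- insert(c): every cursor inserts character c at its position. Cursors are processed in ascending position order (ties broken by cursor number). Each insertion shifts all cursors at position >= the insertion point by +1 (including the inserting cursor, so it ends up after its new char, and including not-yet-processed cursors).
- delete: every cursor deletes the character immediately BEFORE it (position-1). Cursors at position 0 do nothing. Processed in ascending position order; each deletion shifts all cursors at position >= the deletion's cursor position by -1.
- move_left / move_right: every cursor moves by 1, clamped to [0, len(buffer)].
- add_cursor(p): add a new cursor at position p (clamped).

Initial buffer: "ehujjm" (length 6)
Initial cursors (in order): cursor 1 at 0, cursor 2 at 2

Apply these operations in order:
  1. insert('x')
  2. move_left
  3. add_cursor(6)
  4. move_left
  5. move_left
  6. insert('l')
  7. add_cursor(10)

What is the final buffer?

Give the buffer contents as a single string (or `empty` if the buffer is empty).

After op 1 (insert('x')): buffer="xehxujjm" (len 8), cursors c1@1 c2@4, authorship 1..2....
After op 2 (move_left): buffer="xehxujjm" (len 8), cursors c1@0 c2@3, authorship 1..2....
After op 3 (add_cursor(6)): buffer="xehxujjm" (len 8), cursors c1@0 c2@3 c3@6, authorship 1..2....
After op 4 (move_left): buffer="xehxujjm" (len 8), cursors c1@0 c2@2 c3@5, authorship 1..2....
After op 5 (move_left): buffer="xehxujjm" (len 8), cursors c1@0 c2@1 c3@4, authorship 1..2....
After op 6 (insert('l')): buffer="lxlehxlujjm" (len 11), cursors c1@1 c2@3 c3@7, authorship 112..23....
After op 7 (add_cursor(10)): buffer="lxlehxlujjm" (len 11), cursors c1@1 c2@3 c3@7 c4@10, authorship 112..23....

Answer: lxlehxlujjm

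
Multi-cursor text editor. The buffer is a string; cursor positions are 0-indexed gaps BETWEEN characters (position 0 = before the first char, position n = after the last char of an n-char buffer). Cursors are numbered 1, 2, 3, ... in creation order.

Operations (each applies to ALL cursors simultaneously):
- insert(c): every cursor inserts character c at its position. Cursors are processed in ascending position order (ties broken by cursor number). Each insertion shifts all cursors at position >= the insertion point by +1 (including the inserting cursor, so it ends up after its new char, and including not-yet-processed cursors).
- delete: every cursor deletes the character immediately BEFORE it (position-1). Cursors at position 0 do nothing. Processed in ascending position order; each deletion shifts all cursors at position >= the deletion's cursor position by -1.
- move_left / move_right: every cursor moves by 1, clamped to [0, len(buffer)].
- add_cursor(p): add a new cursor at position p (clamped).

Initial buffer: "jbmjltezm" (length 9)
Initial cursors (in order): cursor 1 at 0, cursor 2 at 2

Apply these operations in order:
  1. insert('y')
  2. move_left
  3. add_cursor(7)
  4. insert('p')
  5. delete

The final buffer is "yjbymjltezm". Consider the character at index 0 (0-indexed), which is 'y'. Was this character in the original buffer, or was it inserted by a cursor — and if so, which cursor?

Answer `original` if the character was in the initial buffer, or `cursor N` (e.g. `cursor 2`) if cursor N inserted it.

Answer: cursor 1

Derivation:
After op 1 (insert('y')): buffer="yjbymjltezm" (len 11), cursors c1@1 c2@4, authorship 1..2.......
After op 2 (move_left): buffer="yjbymjltezm" (len 11), cursors c1@0 c2@3, authorship 1..2.......
After op 3 (add_cursor(7)): buffer="yjbymjltezm" (len 11), cursors c1@0 c2@3 c3@7, authorship 1..2.......
After op 4 (insert('p')): buffer="pyjbpymjlptezm" (len 14), cursors c1@1 c2@5 c3@10, authorship 11..22...3....
After op 5 (delete): buffer="yjbymjltezm" (len 11), cursors c1@0 c2@3 c3@7, authorship 1..2.......
Authorship (.=original, N=cursor N): 1 . . 2 . . . . . . .
Index 0: author = 1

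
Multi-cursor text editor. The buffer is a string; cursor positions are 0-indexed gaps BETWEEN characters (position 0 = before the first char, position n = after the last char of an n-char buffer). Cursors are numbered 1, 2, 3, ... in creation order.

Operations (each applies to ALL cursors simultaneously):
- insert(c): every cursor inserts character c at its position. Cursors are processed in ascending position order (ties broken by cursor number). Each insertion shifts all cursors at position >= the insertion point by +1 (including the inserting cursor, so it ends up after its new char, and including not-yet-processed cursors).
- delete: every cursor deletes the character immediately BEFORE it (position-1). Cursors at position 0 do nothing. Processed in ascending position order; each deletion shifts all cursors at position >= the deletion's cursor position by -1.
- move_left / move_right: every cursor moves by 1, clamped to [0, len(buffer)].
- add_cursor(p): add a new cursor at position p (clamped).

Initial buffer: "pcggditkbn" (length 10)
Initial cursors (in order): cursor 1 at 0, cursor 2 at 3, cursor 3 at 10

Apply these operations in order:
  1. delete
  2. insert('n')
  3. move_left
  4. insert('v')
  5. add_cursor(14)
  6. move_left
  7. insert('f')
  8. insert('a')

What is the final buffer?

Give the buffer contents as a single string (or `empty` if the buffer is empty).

Answer: favnpcfavngditkbfavfan

Derivation:
After op 1 (delete): buffer="pcgditkb" (len 8), cursors c1@0 c2@2 c3@8, authorship ........
After op 2 (insert('n')): buffer="npcngditkbn" (len 11), cursors c1@1 c2@4 c3@11, authorship 1..2......3
After op 3 (move_left): buffer="npcngditkbn" (len 11), cursors c1@0 c2@3 c3@10, authorship 1..2......3
After op 4 (insert('v')): buffer="vnpcvngditkbvn" (len 14), cursors c1@1 c2@5 c3@13, authorship 11..22......33
After op 5 (add_cursor(14)): buffer="vnpcvngditkbvn" (len 14), cursors c1@1 c2@5 c3@13 c4@14, authorship 11..22......33
After op 6 (move_left): buffer="vnpcvngditkbvn" (len 14), cursors c1@0 c2@4 c3@12 c4@13, authorship 11..22......33
After op 7 (insert('f')): buffer="fvnpcfvngditkbfvfn" (len 18), cursors c1@1 c2@6 c3@15 c4@17, authorship 111..222......3343
After op 8 (insert('a')): buffer="favnpcfavngditkbfavfan" (len 22), cursors c1@2 c2@8 c3@18 c4@21, authorship 1111..2222......333443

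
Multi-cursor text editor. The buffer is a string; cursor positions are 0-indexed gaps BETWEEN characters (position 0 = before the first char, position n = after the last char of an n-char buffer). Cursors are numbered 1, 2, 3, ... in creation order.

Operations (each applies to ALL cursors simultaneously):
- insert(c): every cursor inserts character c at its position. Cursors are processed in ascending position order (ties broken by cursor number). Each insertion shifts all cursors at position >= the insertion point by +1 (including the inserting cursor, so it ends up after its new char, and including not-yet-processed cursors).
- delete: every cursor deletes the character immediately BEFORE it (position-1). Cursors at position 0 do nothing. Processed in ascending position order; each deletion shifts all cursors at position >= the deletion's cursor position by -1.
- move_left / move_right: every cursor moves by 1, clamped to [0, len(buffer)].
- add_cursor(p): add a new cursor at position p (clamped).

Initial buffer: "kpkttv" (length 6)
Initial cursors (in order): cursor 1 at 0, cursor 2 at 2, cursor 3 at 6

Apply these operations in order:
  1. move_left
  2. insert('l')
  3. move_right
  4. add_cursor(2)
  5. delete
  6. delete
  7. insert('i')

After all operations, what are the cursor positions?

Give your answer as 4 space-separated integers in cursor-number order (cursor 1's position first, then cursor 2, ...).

After op 1 (move_left): buffer="kpkttv" (len 6), cursors c1@0 c2@1 c3@5, authorship ......
After op 2 (insert('l')): buffer="lklpkttlv" (len 9), cursors c1@1 c2@3 c3@8, authorship 1.2....3.
After op 3 (move_right): buffer="lklpkttlv" (len 9), cursors c1@2 c2@4 c3@9, authorship 1.2....3.
After op 4 (add_cursor(2)): buffer="lklpkttlv" (len 9), cursors c1@2 c4@2 c2@4 c3@9, authorship 1.2....3.
After op 5 (delete): buffer="lkttl" (len 5), cursors c1@0 c4@0 c2@1 c3@5, authorship 2...3
After op 6 (delete): buffer="ktt" (len 3), cursors c1@0 c2@0 c4@0 c3@3, authorship ...
After op 7 (insert('i')): buffer="iiiktti" (len 7), cursors c1@3 c2@3 c4@3 c3@7, authorship 124...3

Answer: 3 3 7 3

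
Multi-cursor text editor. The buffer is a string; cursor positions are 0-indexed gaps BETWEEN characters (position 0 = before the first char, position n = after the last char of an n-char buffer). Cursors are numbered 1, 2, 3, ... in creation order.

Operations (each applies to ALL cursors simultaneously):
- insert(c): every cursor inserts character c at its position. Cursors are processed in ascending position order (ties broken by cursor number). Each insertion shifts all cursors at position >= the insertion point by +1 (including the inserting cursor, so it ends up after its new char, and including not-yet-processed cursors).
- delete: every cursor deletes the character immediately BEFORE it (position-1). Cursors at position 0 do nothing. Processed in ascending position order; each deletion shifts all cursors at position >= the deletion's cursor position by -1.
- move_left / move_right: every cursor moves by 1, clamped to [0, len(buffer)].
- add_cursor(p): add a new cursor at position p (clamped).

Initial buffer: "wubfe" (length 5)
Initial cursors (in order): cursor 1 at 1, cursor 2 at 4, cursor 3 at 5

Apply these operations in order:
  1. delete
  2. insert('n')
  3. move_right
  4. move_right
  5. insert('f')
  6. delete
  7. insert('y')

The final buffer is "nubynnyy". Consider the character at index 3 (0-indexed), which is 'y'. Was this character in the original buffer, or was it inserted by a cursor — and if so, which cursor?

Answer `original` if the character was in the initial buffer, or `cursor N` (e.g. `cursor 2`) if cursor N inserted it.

Answer: cursor 1

Derivation:
After op 1 (delete): buffer="ub" (len 2), cursors c1@0 c2@2 c3@2, authorship ..
After op 2 (insert('n')): buffer="nubnn" (len 5), cursors c1@1 c2@5 c3@5, authorship 1..23
After op 3 (move_right): buffer="nubnn" (len 5), cursors c1@2 c2@5 c3@5, authorship 1..23
After op 4 (move_right): buffer="nubnn" (len 5), cursors c1@3 c2@5 c3@5, authorship 1..23
After op 5 (insert('f')): buffer="nubfnnff" (len 8), cursors c1@4 c2@8 c3@8, authorship 1..12323
After op 6 (delete): buffer="nubnn" (len 5), cursors c1@3 c2@5 c3@5, authorship 1..23
After op 7 (insert('y')): buffer="nubynnyy" (len 8), cursors c1@4 c2@8 c3@8, authorship 1..12323
Authorship (.=original, N=cursor N): 1 . . 1 2 3 2 3
Index 3: author = 1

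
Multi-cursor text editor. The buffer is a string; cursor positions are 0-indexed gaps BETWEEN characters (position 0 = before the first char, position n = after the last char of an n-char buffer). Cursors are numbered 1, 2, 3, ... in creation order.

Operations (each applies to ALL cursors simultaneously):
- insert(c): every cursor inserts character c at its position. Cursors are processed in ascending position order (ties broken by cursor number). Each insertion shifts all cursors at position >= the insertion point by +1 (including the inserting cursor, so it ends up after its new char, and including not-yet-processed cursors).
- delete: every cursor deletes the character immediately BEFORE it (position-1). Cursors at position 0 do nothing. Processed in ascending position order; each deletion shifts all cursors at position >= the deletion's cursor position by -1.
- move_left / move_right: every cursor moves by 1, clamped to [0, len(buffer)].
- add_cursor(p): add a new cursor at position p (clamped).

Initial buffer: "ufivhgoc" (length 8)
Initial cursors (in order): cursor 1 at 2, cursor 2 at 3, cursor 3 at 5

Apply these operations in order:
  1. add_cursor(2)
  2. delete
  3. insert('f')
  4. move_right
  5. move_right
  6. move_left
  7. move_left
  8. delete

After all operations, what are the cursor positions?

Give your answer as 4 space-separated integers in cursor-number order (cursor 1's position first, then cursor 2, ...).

Answer: 0 0 1 0

Derivation:
After op 1 (add_cursor(2)): buffer="ufivhgoc" (len 8), cursors c1@2 c4@2 c2@3 c3@5, authorship ........
After op 2 (delete): buffer="vgoc" (len 4), cursors c1@0 c2@0 c4@0 c3@1, authorship ....
After op 3 (insert('f')): buffer="fffvfgoc" (len 8), cursors c1@3 c2@3 c4@3 c3@5, authorship 124.3...
After op 4 (move_right): buffer="fffvfgoc" (len 8), cursors c1@4 c2@4 c4@4 c3@6, authorship 124.3...
After op 5 (move_right): buffer="fffvfgoc" (len 8), cursors c1@5 c2@5 c4@5 c3@7, authorship 124.3...
After op 6 (move_left): buffer="fffvfgoc" (len 8), cursors c1@4 c2@4 c4@4 c3@6, authorship 124.3...
After op 7 (move_left): buffer="fffvfgoc" (len 8), cursors c1@3 c2@3 c4@3 c3@5, authorship 124.3...
After op 8 (delete): buffer="vgoc" (len 4), cursors c1@0 c2@0 c4@0 c3@1, authorship ....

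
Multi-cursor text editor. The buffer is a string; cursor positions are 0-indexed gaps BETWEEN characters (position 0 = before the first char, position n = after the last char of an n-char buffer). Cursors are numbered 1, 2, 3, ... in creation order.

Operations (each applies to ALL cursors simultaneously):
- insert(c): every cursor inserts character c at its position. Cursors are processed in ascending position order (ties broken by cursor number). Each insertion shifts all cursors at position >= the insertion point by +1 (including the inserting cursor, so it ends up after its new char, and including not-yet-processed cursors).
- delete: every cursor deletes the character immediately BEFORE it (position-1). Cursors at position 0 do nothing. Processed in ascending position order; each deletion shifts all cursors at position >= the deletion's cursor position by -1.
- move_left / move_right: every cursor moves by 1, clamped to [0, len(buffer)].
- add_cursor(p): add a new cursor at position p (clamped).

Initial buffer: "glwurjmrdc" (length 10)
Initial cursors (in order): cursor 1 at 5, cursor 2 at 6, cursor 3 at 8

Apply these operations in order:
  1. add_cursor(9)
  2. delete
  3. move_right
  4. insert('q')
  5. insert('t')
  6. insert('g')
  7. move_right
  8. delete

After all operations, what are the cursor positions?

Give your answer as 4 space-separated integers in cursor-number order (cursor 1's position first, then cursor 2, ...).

Answer: 10 10 14 14

Derivation:
After op 1 (add_cursor(9)): buffer="glwurjmrdc" (len 10), cursors c1@5 c2@6 c3@8 c4@9, authorship ..........
After op 2 (delete): buffer="glwumc" (len 6), cursors c1@4 c2@4 c3@5 c4@5, authorship ......
After op 3 (move_right): buffer="glwumc" (len 6), cursors c1@5 c2@5 c3@6 c4@6, authorship ......
After op 4 (insert('q')): buffer="glwumqqcqq" (len 10), cursors c1@7 c2@7 c3@10 c4@10, authorship .....12.34
After op 5 (insert('t')): buffer="glwumqqttcqqtt" (len 14), cursors c1@9 c2@9 c3@14 c4@14, authorship .....1212.3434
After op 6 (insert('g')): buffer="glwumqqttggcqqttgg" (len 18), cursors c1@11 c2@11 c3@18 c4@18, authorship .....121212.343434
After op 7 (move_right): buffer="glwumqqttggcqqttgg" (len 18), cursors c1@12 c2@12 c3@18 c4@18, authorship .....121212.343434
After op 8 (delete): buffer="glwumqqttgqqtt" (len 14), cursors c1@10 c2@10 c3@14 c4@14, authorship .....121213434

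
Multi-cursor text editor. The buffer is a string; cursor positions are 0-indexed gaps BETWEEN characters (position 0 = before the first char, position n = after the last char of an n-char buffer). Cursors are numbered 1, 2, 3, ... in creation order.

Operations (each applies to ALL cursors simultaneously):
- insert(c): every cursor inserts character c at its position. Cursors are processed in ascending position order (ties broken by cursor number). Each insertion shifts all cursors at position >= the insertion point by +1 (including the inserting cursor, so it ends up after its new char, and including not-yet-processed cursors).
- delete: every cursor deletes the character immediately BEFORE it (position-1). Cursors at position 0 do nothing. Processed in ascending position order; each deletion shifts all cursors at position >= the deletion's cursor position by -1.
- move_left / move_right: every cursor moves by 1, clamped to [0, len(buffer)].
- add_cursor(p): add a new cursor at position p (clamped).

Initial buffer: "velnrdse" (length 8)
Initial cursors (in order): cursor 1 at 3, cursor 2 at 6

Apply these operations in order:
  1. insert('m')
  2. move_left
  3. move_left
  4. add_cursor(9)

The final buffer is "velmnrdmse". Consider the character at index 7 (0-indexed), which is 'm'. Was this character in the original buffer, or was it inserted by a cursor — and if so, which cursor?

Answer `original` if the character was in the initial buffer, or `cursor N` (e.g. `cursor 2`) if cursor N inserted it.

Answer: cursor 2

Derivation:
After op 1 (insert('m')): buffer="velmnrdmse" (len 10), cursors c1@4 c2@8, authorship ...1...2..
After op 2 (move_left): buffer="velmnrdmse" (len 10), cursors c1@3 c2@7, authorship ...1...2..
After op 3 (move_left): buffer="velmnrdmse" (len 10), cursors c1@2 c2@6, authorship ...1...2..
After op 4 (add_cursor(9)): buffer="velmnrdmse" (len 10), cursors c1@2 c2@6 c3@9, authorship ...1...2..
Authorship (.=original, N=cursor N): . . . 1 . . . 2 . .
Index 7: author = 2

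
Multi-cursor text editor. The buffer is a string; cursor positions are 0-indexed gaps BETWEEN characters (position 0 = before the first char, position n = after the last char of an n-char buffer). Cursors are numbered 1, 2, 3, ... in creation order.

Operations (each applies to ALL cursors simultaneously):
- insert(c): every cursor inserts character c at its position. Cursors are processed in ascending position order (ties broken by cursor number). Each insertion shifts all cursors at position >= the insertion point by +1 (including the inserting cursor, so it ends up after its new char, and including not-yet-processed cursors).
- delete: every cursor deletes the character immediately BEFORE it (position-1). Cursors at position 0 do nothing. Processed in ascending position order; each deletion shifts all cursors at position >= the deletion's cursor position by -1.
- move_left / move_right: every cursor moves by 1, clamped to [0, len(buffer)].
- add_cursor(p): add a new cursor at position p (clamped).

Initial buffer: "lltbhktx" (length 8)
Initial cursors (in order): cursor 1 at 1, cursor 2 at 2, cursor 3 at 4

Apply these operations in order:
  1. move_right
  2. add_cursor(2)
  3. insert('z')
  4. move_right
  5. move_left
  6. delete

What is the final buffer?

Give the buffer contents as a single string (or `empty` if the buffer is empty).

Answer: lltbhktx

Derivation:
After op 1 (move_right): buffer="lltbhktx" (len 8), cursors c1@2 c2@3 c3@5, authorship ........
After op 2 (add_cursor(2)): buffer="lltbhktx" (len 8), cursors c1@2 c4@2 c2@3 c3@5, authorship ........
After op 3 (insert('z')): buffer="llzztzbhzktx" (len 12), cursors c1@4 c4@4 c2@6 c3@9, authorship ..14.2..3...
After op 4 (move_right): buffer="llzztzbhzktx" (len 12), cursors c1@5 c4@5 c2@7 c3@10, authorship ..14.2..3...
After op 5 (move_left): buffer="llzztzbhzktx" (len 12), cursors c1@4 c4@4 c2@6 c3@9, authorship ..14.2..3...
After op 6 (delete): buffer="lltbhktx" (len 8), cursors c1@2 c4@2 c2@3 c3@5, authorship ........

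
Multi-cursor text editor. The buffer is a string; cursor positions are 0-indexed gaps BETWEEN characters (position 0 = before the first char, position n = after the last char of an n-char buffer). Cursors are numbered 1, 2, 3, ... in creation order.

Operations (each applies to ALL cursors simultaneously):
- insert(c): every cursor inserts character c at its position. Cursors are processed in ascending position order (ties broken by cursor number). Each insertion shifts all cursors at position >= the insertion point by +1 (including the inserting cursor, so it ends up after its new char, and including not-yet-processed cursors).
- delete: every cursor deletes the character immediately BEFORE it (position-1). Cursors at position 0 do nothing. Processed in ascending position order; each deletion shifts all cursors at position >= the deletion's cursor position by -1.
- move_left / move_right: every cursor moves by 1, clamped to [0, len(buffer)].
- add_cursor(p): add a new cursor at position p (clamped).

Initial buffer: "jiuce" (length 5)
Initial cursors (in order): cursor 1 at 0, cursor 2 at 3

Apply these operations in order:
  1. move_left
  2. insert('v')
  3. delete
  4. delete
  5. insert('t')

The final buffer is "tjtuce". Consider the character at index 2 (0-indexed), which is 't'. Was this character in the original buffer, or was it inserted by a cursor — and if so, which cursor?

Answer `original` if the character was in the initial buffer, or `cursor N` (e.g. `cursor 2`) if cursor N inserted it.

Answer: cursor 2

Derivation:
After op 1 (move_left): buffer="jiuce" (len 5), cursors c1@0 c2@2, authorship .....
After op 2 (insert('v')): buffer="vjivuce" (len 7), cursors c1@1 c2@4, authorship 1..2...
After op 3 (delete): buffer="jiuce" (len 5), cursors c1@0 c2@2, authorship .....
After op 4 (delete): buffer="juce" (len 4), cursors c1@0 c2@1, authorship ....
After op 5 (insert('t')): buffer="tjtuce" (len 6), cursors c1@1 c2@3, authorship 1.2...
Authorship (.=original, N=cursor N): 1 . 2 . . .
Index 2: author = 2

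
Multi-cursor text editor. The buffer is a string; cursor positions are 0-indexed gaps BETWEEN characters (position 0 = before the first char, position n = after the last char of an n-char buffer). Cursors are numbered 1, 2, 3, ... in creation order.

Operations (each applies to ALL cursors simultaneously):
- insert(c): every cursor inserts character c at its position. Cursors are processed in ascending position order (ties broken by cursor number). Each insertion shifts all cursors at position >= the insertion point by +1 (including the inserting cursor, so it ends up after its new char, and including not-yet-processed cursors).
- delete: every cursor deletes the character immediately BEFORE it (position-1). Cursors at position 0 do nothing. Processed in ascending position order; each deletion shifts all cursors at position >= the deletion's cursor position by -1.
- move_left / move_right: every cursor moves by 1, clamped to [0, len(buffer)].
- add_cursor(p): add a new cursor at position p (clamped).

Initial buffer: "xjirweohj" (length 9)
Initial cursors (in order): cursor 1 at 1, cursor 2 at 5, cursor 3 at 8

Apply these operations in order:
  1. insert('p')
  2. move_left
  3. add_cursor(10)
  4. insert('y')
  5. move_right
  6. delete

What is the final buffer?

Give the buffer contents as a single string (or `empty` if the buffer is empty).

After op 1 (insert('p')): buffer="xpjirwpeohpj" (len 12), cursors c1@2 c2@7 c3@11, authorship .1....2...3.
After op 2 (move_left): buffer="xpjirwpeohpj" (len 12), cursors c1@1 c2@6 c3@10, authorship .1....2...3.
After op 3 (add_cursor(10)): buffer="xpjirwpeohpj" (len 12), cursors c1@1 c2@6 c3@10 c4@10, authorship .1....2...3.
After op 4 (insert('y')): buffer="xypjirwypeohyypj" (len 16), cursors c1@2 c2@8 c3@14 c4@14, authorship .11....22...343.
After op 5 (move_right): buffer="xypjirwypeohyypj" (len 16), cursors c1@3 c2@9 c3@15 c4@15, authorship .11....22...343.
After op 6 (delete): buffer="xyjirwyeohyj" (len 12), cursors c1@2 c2@7 c3@11 c4@11, authorship .1....2...3.

Answer: xyjirwyeohyj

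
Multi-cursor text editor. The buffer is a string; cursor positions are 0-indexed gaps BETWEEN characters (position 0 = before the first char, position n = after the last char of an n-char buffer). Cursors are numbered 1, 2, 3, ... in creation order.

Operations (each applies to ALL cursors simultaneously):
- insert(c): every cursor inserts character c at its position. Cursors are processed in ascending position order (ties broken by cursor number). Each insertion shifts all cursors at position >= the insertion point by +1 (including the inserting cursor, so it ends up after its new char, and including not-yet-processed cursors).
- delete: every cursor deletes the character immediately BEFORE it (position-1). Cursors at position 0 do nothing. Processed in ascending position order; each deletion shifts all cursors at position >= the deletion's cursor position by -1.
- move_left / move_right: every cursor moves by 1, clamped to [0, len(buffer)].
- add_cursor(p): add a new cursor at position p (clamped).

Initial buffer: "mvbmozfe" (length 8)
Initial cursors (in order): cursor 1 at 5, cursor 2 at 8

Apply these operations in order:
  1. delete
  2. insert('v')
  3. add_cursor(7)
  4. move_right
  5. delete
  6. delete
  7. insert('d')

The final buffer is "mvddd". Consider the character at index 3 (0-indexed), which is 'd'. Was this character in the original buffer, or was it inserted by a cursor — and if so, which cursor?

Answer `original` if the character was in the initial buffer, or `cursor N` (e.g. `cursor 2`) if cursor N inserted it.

Answer: cursor 2

Derivation:
After op 1 (delete): buffer="mvbmzf" (len 6), cursors c1@4 c2@6, authorship ......
After op 2 (insert('v')): buffer="mvbmvzfv" (len 8), cursors c1@5 c2@8, authorship ....1..2
After op 3 (add_cursor(7)): buffer="mvbmvzfv" (len 8), cursors c1@5 c3@7 c2@8, authorship ....1..2
After op 4 (move_right): buffer="mvbmvzfv" (len 8), cursors c1@6 c2@8 c3@8, authorship ....1..2
After op 5 (delete): buffer="mvbmv" (len 5), cursors c1@5 c2@5 c3@5, authorship ....1
After op 6 (delete): buffer="mv" (len 2), cursors c1@2 c2@2 c3@2, authorship ..
After op 7 (insert('d')): buffer="mvddd" (len 5), cursors c1@5 c2@5 c3@5, authorship ..123
Authorship (.=original, N=cursor N): . . 1 2 3
Index 3: author = 2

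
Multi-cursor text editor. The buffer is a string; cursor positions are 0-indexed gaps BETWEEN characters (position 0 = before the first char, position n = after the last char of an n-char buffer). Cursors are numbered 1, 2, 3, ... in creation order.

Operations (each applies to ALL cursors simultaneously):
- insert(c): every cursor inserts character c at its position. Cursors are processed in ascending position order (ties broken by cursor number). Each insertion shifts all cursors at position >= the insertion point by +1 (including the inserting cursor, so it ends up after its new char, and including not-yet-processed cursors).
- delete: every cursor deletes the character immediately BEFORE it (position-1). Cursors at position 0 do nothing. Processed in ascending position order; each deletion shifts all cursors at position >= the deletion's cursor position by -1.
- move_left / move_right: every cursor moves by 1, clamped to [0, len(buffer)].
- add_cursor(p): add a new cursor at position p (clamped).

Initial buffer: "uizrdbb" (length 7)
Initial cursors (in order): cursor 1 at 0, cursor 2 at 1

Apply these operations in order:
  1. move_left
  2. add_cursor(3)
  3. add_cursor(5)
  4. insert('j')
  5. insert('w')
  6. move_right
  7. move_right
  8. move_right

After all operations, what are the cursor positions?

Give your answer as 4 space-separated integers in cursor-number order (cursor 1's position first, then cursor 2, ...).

Answer: 7 7 12 15

Derivation:
After op 1 (move_left): buffer="uizrdbb" (len 7), cursors c1@0 c2@0, authorship .......
After op 2 (add_cursor(3)): buffer="uizrdbb" (len 7), cursors c1@0 c2@0 c3@3, authorship .......
After op 3 (add_cursor(5)): buffer="uizrdbb" (len 7), cursors c1@0 c2@0 c3@3 c4@5, authorship .......
After op 4 (insert('j')): buffer="jjuizjrdjbb" (len 11), cursors c1@2 c2@2 c3@6 c4@9, authorship 12...3..4..
After op 5 (insert('w')): buffer="jjwwuizjwrdjwbb" (len 15), cursors c1@4 c2@4 c3@9 c4@13, authorship 1212...33..44..
After op 6 (move_right): buffer="jjwwuizjwrdjwbb" (len 15), cursors c1@5 c2@5 c3@10 c4@14, authorship 1212...33..44..
After op 7 (move_right): buffer="jjwwuizjwrdjwbb" (len 15), cursors c1@6 c2@6 c3@11 c4@15, authorship 1212...33..44..
After op 8 (move_right): buffer="jjwwuizjwrdjwbb" (len 15), cursors c1@7 c2@7 c3@12 c4@15, authorship 1212...33..44..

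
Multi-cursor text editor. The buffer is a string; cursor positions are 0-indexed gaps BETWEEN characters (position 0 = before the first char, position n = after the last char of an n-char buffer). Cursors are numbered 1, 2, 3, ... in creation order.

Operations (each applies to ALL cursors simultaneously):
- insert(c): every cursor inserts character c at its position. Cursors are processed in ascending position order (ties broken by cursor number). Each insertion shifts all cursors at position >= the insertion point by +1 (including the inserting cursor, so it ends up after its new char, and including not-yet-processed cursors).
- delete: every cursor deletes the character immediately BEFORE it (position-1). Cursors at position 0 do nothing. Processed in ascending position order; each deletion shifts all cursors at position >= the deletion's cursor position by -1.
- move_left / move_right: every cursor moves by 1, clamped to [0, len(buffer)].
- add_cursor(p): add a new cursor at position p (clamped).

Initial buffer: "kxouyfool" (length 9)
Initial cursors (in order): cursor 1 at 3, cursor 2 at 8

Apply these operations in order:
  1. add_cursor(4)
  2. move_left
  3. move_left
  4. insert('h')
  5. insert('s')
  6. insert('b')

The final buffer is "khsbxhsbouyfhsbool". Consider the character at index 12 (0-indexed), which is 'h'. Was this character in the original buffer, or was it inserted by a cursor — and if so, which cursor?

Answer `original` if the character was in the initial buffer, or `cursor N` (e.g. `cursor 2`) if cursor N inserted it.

Answer: cursor 2

Derivation:
After op 1 (add_cursor(4)): buffer="kxouyfool" (len 9), cursors c1@3 c3@4 c2@8, authorship .........
After op 2 (move_left): buffer="kxouyfool" (len 9), cursors c1@2 c3@3 c2@7, authorship .........
After op 3 (move_left): buffer="kxouyfool" (len 9), cursors c1@1 c3@2 c2@6, authorship .........
After op 4 (insert('h')): buffer="khxhouyfhool" (len 12), cursors c1@2 c3@4 c2@9, authorship .1.3....2...
After op 5 (insert('s')): buffer="khsxhsouyfhsool" (len 15), cursors c1@3 c3@6 c2@12, authorship .11.33....22...
After op 6 (insert('b')): buffer="khsbxhsbouyfhsbool" (len 18), cursors c1@4 c3@8 c2@15, authorship .111.333....222...
Authorship (.=original, N=cursor N): . 1 1 1 . 3 3 3 . . . . 2 2 2 . . .
Index 12: author = 2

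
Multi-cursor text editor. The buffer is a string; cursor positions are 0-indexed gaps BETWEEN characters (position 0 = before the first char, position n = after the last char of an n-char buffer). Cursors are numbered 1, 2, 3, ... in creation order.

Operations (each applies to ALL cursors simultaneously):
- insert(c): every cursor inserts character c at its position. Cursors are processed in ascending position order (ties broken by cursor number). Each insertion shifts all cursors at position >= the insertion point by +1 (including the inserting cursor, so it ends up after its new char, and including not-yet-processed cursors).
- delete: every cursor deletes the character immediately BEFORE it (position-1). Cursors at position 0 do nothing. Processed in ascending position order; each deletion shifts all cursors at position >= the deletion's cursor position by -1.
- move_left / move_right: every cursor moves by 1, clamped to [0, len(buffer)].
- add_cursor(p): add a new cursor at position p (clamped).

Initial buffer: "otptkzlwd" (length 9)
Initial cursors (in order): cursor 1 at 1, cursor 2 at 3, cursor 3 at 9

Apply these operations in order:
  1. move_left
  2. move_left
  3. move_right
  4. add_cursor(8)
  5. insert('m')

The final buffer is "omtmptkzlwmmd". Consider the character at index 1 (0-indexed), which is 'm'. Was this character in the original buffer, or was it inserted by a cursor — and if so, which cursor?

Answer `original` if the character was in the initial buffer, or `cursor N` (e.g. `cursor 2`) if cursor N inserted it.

After op 1 (move_left): buffer="otptkzlwd" (len 9), cursors c1@0 c2@2 c3@8, authorship .........
After op 2 (move_left): buffer="otptkzlwd" (len 9), cursors c1@0 c2@1 c3@7, authorship .........
After op 3 (move_right): buffer="otptkzlwd" (len 9), cursors c1@1 c2@2 c3@8, authorship .........
After op 4 (add_cursor(8)): buffer="otptkzlwd" (len 9), cursors c1@1 c2@2 c3@8 c4@8, authorship .........
After op 5 (insert('m')): buffer="omtmptkzlwmmd" (len 13), cursors c1@2 c2@4 c3@12 c4@12, authorship .1.2......34.
Authorship (.=original, N=cursor N): . 1 . 2 . . . . . . 3 4 .
Index 1: author = 1

Answer: cursor 1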